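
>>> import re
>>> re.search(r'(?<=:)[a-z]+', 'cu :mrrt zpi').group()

'mrrt'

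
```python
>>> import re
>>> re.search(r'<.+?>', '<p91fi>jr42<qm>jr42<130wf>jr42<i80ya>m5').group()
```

'<p91fi>'

The `?` after the quantifier makes it lazy — it takes as little as possible before letting the rest of the pattern try.
Unlike `match`, `search` isn't anchored — it looks for the pattern anywhere in the string.
The match spans [0:7] → '<p91fi>'.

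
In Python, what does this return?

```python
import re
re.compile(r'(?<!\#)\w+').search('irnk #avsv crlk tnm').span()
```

`(?!…)`/`(?<!…)` only lets a position through if the neighbouring text does NOT match; no characters are consumed.
`re.search` tries every starting position until one works.
The match spans [0:4] → 'irnk'.

(0, 4)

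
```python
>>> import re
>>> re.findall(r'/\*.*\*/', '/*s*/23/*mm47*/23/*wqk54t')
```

Since nothing is captured, `findall` lists the 1 matched substring directly.

['/*s*/23/*mm47*/']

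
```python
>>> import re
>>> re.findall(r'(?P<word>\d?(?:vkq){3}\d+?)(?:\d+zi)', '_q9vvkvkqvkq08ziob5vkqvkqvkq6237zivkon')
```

This matches optionally a digit, then the literal 'vkq' repeated 3 times, then one or more of a digit (lazy) (captured as 'word'); then one or more of a digit, then the literal 'zi' (non-capturing group).
Because there's exactly one group, `findall` drops the full match and keeps group 1 from the one hit.

['5vkqvkqvkq6']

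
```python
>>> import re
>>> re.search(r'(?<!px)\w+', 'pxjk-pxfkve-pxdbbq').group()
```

'pxjk'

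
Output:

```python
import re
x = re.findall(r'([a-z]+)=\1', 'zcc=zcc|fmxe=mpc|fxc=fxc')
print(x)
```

['zcc', 'fxc']

A backreference is literal: `\1` must see the identical characters the first group matched.
Scanning left to right: at [0:7] match 'zcc=zcc', group 1 = 'zcc'; at [17:24] match 'fxc=fxc', group 1 = 'fxc'.
Because there's exactly one group, `findall` drops the full match and keeps group 1 from each hit.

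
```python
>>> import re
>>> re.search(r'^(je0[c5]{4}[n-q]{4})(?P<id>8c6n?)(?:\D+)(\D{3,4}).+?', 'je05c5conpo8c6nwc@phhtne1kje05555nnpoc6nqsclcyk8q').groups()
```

Pattern: anchored at the start of the string; then the literal 'je0', then exactly 4 of one of [c5], then exactly 4 of a character in [n-q] (captured); then the literal '8c6', then optionally a literal 'n' (captured as 'id'); then one or more of a non-digit (non-capturing group); then 3 to 4 of a non-digit (captured); then one or more of any character (lazy).
A `+?`/`*?`/`{m,n}?` starts at its minimum and grows only as far as needed for what follows to match.
`re.search` tries every starting position until one works.
The match spans [0:25] → 'je05c5conpo8c6nwc@phhtne1'.
Captured: group 1 = 'je05c5conpo', group 2 = '8c6n', group 3 = 'tne'.

('je05c5conpo', '8c6n', 'tne')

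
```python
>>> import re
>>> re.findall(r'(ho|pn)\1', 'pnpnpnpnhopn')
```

['pn', 'pn']

`\1` is not a pattern — it's the concrete string captured by group 1, re-applied verbatim.
`findall` collects group 1 from each match (2 total).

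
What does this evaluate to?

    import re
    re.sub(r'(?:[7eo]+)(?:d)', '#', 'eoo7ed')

The pattern matches one or more of one of [7eo] (non-capturing group); then a literal 'd' (non-capturing group).
Matches: at [0:6] → 'eoo7ed'.
Each match is replaced by '#'.

'#'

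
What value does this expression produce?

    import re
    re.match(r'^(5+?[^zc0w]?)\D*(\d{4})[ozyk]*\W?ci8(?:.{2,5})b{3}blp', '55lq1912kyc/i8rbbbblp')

Pattern: anchored at the start of the string; then one or more of the literal '5' (lazy), then optionally any character except [zc0w] (captured); then zero or more of a non-digit; then exactly 4 of a digit (captured); then zero or more of one of [ozyk], then optionally a non-word character, then the literal 'ci8'; then 2 to 5 of any character (non-capturing group); then exactly 3 of the literal 'b', then the literal 'blp'.
`re.match` won't scan ahead — the pattern has to work from the very first character.
Here the string doesn't start with a match, so the call returns None.

None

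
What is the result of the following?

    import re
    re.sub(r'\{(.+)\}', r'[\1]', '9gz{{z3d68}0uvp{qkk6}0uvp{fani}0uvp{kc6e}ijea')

Matches: at [3:41] → '{{z3d68}0uvp{qkk6}0uvp{fani}0uvp{kc6e}'.
`\1` in the replacement pulls in group 1's text for each match.

'9gz[{z3d68}0uvp{qkk6}0uvp{fani}0uvp{kc6e]ijea'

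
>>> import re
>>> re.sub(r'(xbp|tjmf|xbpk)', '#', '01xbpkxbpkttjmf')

The regex engine tests alternatives in the order written; an earlier branch that matches wins even if a later one would match more.
Matches: at [2:5] → 'xbp'; at [6:9] → 'xbp'; at [11:15] → 'tjmf'.
`sub` substitutes '#' at each match site.

'01#k#kt#'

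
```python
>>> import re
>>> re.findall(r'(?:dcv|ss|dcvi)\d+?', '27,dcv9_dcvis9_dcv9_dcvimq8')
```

With no groups in the pattern, `findall` gives back each whole match — 2 here.

['dcv9', 'dcv9']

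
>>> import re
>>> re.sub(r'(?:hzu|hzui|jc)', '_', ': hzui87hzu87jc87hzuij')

': _i87_87_87_ij'

Branches in `(...|...)` are attempted left-to-right; the first branch that allows the whole pattern to succeed is taken.
Each match is replaced by '_'.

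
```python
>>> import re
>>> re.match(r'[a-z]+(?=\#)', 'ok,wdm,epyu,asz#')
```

None

`re.match` won't scan ahead — the pattern has to work from the very first character.
Here the pattern fails at index 0, so the call returns None.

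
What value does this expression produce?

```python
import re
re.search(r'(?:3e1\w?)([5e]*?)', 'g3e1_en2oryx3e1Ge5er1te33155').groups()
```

('',)

The match spans [1:5] → '3e1_'.
Captured: group 1 = ''.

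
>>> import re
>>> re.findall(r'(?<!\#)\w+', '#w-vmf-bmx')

`(?!…)`/`(?<!…)` only lets a position through if the neighbouring text does NOT match; no characters are consumed.
Matches: at [3:6] → 'vmf'; at [7:10] → 'bmx'.
With no groups in the pattern, `findall` gives back each whole match — 2 here.

['vmf', 'bmx']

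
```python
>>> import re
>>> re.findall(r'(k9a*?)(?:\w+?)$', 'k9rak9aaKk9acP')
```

['k9']

`findall` collects group 1 from the one match (1 total).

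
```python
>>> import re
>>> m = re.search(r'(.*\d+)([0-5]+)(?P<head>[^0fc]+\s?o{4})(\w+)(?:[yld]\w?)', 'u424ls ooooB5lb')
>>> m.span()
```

Pattern: zero or more of any character, then one or more of a digit (captured); then one or more of a character in [0-5] (captured); then one or more of any character except [0fc], then optionally whitespace, then exactly 4 of the literal 'o' (captured as 'head'); then one or more of a word character (captured); then one of [yld], then optionally a word character (non-capturing group).
The match spans [0:15] → 'u424ls ooooB5lb'.

(0, 15)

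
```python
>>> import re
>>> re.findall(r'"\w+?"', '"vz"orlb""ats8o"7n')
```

['"vz"', '"ats8o"']

Walking the string: at [0:4] → '"vz"'; at [9:16] → '"ats8o"'.
No capturing groups, so `findall` returns the 2 full match strings.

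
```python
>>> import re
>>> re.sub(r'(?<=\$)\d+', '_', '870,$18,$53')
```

'870,$_,$_'

Because the assertion is zero-width, the text it checks is not consumed and won't appear in the result.
Matches: at [5:7] → '18'; at [9:11] → '53'.
Every occurrence is swapped for '_'.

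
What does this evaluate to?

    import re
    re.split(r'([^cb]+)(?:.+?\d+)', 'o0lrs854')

Pattern: one or more of any character except [cb] (captured); then one or more of any character (lazy), then one or more of a digit (non-capturing group).
Matches to split on: at [0:8] → 'o0lrs854'.
`re.split` interleaves the captured-group text with the surrounding fragments.

['', 'o0lrs8', '']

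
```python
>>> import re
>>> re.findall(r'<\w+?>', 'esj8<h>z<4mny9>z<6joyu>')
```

Since nothing is captured, `findall` lists the 3 matched substrings directly.

['<h>', '<4mny9>', '<6joyu>']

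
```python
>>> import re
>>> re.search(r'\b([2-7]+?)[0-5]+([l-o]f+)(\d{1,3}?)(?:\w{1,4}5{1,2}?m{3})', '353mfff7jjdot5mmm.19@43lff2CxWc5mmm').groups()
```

The match spans [21:35] → '43lff2CxWc5mmm'.
Captured: group 1 = '4', group 2 = 'lff', group 3 = '2'.

('4', 'lff', '2')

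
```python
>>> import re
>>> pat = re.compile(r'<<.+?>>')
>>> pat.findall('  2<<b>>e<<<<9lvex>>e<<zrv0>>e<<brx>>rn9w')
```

['<<b>>', '<<<<9lvex>>', '<<zrv0>>', '<<brx>>']

Because the quantifier is non-greedy, it stops expanding at the earliest point where the rest of the pattern can succeed.
Matches: at [3:8] → '<<b>>'; at [9:20] → '<<<<9lvex>>'; at [21:29] → '<<zrv0>>'; at [30:37] → '<<brx>>'.
`findall` yields the raw match text (4 of them) because the pattern has no groups.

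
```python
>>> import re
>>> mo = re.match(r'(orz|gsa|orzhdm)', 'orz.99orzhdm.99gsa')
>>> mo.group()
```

'orz'

`re.match` won't scan ahead — the pattern has to work from the very first character.
The match spans [0:3] → 'orz'.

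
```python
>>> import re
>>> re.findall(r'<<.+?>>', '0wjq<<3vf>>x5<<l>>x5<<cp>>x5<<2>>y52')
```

['<<3vf>>', '<<l>>', '<<cp>>', '<<2>>']

The `?` after the quantifier makes it lazy — it takes as little as possible before letting the rest of the pattern try.
No capturing groups, so `findall` returns the 4 full match strings.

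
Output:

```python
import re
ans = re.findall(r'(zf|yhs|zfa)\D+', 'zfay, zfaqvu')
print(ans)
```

['zf']

`|` is ordered: at each position the engine commits to the first alternative that works.
Matches: at [0:12] match 'zfay, zfaqvu', group 1 = 'zf'.
One capturing group, so `findall` returns just the captured substring from the one match — 1 in all.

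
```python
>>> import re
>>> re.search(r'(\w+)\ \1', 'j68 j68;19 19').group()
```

`\1` has to match the exact text group 1 already captured.
`re.search` tries every starting position until one works.
The match spans [0:7] → 'j68 j68'.
Captured: group 1 = 'j68'.

'j68 j68'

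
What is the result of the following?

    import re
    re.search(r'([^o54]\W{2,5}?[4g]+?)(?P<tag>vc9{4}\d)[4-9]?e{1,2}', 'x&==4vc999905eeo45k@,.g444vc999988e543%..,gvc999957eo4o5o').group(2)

Pattern: any character except [o54], then 2 to 5 of a non-word character (lazy), then one or more of one of [4g] (lazy) (captured); then the literal 'vc', then exactly 4 of the literal '9', then a digit (captured as 'tag'); then optionally a character in [4-9], then 1 to 2 of a literal 'e'.
Unlike `match`, `search` isn't anchored — it looks for the pattern anywhere in the string.
The match spans [0:15] → 'x&==4vc999905ee'.
Captured: group 1 = 'x&==4', group 2 = 'vc99990'.

'vc99990'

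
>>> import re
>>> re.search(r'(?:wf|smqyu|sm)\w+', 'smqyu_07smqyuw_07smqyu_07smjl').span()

(0, 29)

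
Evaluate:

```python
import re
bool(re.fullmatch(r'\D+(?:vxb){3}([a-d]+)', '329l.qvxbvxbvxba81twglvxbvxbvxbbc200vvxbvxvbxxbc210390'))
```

For `fullmatch`, every character of the input must be accounted for by the pattern.
Here the pattern can't cover the whole string, so the call returns None, and `bool(None)` is False.

False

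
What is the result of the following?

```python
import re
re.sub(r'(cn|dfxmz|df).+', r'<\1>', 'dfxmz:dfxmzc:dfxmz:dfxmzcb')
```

Alternation isn't longest-match — the leftmost alternative that fits at this position is chosen.
Matches: at [0:26] → 'dfxmz:dfxmzc:dfxmz:dfxmzcb'.
`\1` in the replacement pulls in group 1's text for each match.

'<dfxmz>'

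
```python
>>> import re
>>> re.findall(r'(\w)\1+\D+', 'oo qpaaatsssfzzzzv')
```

['o']

`\1` has to match the exact text group 1 already captured.
`findall` collects group 1 from the one match (1 total).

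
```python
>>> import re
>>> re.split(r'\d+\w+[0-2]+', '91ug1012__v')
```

['', '__v']

Pattern: one or more of a digit; then one or more of a word character, then one or more of a character in [0-2].
Matches to split on: at [0:8] → '91ug1012'.
Splitting on the pattern gives 2 pieces.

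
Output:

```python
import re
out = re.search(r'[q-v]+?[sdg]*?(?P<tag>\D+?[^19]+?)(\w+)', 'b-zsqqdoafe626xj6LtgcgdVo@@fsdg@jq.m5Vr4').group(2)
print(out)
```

doafe626xj6LtgcgdVo

The pattern matches one or more of a character in [q-v] (lazy), then zero or more of one of [sdg] (lazy); then one or more of a non-digit (lazy), then one or more of any character except [19] (lazy) (captured as 'tag'); then one or more of a word character (captured).
A non-greedy quantifier consumes as few characters as it can — just enough that the remainder of the pattern still matches from where it stops; whatever follows it matches normally.
`search` walks the string left to right and returns the first match it finds.
The match spans [3:25] → 'sqqdoafe626xj6LtgcgdVo'.
Captured: group 1 = 'qq', group 2 = 'doafe626xj6LtgcgdVo'.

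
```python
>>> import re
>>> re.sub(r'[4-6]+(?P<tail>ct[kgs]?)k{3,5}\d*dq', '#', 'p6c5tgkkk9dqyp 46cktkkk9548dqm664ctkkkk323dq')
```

'p6c5tgkkk9dqyp 46cktkkk9548dqm#'

This matches one or more of a character in [4-6]; then the literal 'ct', then optionally one of [kgs] (captured as 'tail'); then 3 to 5 of a literal 'k', then zero or more of a digit, then the literal 'dq'.
Every occurrence is swapped for '#'.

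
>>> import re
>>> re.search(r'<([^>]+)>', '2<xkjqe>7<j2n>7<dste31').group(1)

'xkjqe'

Unlike `match`, `search` isn't anchored — it looks for the pattern anywhere in the string.
The match spans [1:8] → '<xkjqe>'.
Captured: group 1 = 'xkjqe'.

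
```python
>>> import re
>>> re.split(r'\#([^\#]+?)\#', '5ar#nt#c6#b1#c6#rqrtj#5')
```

['5ar', 'nt', 'c6', 'b1', 'c6', 'rqrtj', '5']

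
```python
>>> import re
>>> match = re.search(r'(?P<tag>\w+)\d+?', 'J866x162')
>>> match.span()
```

The pattern matches one or more of a word character (captured as 'tag'); then one or more of a digit (lazy).
Unlike `match`, `search` isn't anchored — it looks for the pattern anywhere in the string.
The match spans [0:8] → 'J866x162'.
Captured: group 1 = 'J866x16'.

(0, 8)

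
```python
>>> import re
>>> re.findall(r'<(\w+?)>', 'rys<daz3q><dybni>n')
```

['daz3q', 'dybni']

`findall` collects group 1 from each match (2 total).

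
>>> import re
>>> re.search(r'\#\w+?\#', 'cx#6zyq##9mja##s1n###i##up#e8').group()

'#6zyq#'

The match spans [2:8] → '#6zyq#'.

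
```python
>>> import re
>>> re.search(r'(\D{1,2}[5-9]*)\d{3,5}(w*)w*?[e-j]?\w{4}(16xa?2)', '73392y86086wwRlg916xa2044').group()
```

The match spans [5:22] → 'y86086wwRlg916xa2'.

'y86086wwRlg916xa2'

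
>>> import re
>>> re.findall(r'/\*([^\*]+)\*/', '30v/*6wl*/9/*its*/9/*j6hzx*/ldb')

Walking the string: at [3:10] match '/*6wl*/', group 1 = '6wl'; at [11:18] match '/*its*/', group 1 = 'its'; at [19:28] match '/*j6hzx*/', group 1 = 'j6hzx'.
`findall` collects group 1 from each match (3 total).

['6wl', 'its', 'j6hzx']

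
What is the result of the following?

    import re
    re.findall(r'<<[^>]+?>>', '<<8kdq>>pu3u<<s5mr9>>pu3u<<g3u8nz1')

['<<8kdq>>', '<<s5mr9>>']

Scanning left to right: at [0:8] → '<<8kdq>>'; at [12:21] → '<<s5mr9>>'.
Since nothing is captured, `findall` lists the 2 matched substrings directly.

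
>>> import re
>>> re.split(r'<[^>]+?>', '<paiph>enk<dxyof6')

['', 'enk<dxyof6']

`split` removes every match and returns the 2 fragments in between.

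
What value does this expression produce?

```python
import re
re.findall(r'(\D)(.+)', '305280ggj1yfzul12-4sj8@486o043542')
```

The pattern matches a non-digit (captured); then one or more of any character (captured).
Matches: at [6:33] match 'ggj1yfzul12-4sj8@486o043542', groups = ('g', 'gj1yfzul12-4sj8@486o043542').
Multiple groups make `findall` return tuples — one 2-tuple for the one match.

[('g', 'gj1yfzul12-4sj8@486o043542')]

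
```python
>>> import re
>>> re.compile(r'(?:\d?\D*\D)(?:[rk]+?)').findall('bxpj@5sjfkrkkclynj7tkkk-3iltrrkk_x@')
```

['5sjfkrkk', '7tkkk', '3iltrrkk']

This matches optionally a digit, then zero or more of a non-digit, then a non-digit (non-capturing group); then one or more of one of [rk] (lazy) (non-capturing group).
`findall` yields the raw match text (3 of them) because the pattern has no groups.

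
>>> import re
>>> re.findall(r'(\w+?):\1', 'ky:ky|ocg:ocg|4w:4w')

['ky', 'ocg', '4w']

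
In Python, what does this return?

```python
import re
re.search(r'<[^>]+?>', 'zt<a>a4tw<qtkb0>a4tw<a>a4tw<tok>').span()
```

The match spans [2:5] → '<a>'.

(2, 5)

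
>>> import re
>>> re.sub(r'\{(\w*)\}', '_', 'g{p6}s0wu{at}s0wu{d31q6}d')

'g_s0wu_s0wu_d'

Each match is replaced by '_'.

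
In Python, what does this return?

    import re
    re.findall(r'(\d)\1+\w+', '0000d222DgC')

The backreference `\1` re-matches whatever the first group consumed, character for character.
With a single group, `findall` returns only what that group captured — 1 item.

['0']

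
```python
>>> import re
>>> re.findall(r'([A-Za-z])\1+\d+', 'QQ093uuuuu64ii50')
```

The backreference `\1` re-matches whatever the first group consumed, character for character.
With a single group, `findall` returns only what that group captured — 3 items.

['Q', 'u', 'i']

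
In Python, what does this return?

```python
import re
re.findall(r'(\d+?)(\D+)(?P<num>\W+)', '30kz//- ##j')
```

[('30', 'kz//- #', '#')]

The pattern matches one or more of a digit (lazy) (captured); then one or more of a non-digit (captured); then one or more of a non-word character (captured as 'num').
Walking the string: at [0:10] match '30kz//- ##', groups = ('30', 'kz//- #', '#').
With 3 capturing groups, `findall` returns a 3-tuple per match.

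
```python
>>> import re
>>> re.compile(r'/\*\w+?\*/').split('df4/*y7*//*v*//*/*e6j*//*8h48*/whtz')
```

['df4', '', '/*', '', 'whtz']

`split` removes every match and returns the 5 fragments in between.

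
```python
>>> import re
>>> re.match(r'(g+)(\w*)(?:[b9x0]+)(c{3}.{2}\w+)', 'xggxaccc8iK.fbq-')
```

Pattern: one or more of a literal 'g' (captured); then zero or more of a word character (captured); then one or more of one of [b9x0] (non-capturing group); then exactly 3 of the literal 'c', then exactly 2 of any character, then one or more of a word character (captured).
`re.match` won't scan ahead — the pattern has to work from the very first character.
Here the string doesn't start with a match, so the call returns None.

None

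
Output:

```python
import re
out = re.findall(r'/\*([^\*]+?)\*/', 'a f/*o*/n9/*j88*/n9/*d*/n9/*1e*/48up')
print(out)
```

['o', 'j88', 'd', '1e']

Because there's exactly one group, `findall` drops the full match and keeps group 1 from each hit.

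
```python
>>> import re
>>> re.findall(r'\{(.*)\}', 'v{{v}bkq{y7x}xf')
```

['{v}bkq{y7x']

With a single group, `findall` returns only what that group captured — 1 item.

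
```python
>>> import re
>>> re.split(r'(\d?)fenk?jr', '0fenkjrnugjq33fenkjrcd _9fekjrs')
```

Pattern: optionally a digit (captured); then the literal 'fen', then optionally the literal 'k', then the literal 'jr'.
Matches to split on: at [0:7] → '0fenkjr'; at [13:20] → '3fenkjr'.
Because the pattern has a capturing group, `split` also inserts each captured text between the pieces.

['', '0', 'nugjq3', '3', 'cd _9fekjrs']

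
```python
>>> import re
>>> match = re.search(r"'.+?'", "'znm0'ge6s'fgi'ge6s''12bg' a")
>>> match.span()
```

The match spans [0:6] → "'znm0'".

(0, 6)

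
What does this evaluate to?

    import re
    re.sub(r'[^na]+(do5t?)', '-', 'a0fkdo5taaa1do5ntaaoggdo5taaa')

'a-aaa-ntaa-aaa'

Pattern: one or more of any character except [na]; then the literal 'do5', then optionally the literal 't' (captured).
Matches: at [1:8] → '0fkdo5t'; at [11:15] → '1do5'; at [19:26] → 'oggdo5t'.
`sub` substitutes '-' at each match site.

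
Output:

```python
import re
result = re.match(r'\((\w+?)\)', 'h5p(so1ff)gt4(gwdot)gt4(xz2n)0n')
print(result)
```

With `match`, the pattern is implicitly anchored at the beginning.
Here the string doesn't start with a match, so the call returns None.

None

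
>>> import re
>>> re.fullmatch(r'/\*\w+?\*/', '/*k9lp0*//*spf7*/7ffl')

None

`fullmatch` succeeds only if the pattern covers the string from start to end.
Here there's no way to consume every character, so the call returns None.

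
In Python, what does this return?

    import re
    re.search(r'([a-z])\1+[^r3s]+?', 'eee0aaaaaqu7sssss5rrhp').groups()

('e',)

The match spans [0:4] → 'eee0'.
Captured: group 1 = 'e'.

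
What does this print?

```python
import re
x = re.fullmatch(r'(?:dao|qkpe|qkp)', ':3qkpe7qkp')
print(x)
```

`fullmatch` succeeds only if the pattern covers the string from start to end.
Here the string isn't matched end-to-end, so the call returns None.

None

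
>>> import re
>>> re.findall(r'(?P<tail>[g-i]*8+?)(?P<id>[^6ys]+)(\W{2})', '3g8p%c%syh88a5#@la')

The pattern matches zero or more of a character in [g-i], then one or more of a literal '8' (lazy) (captured as 'tail'); then one or more of any character except [6ys] (captured as 'id'); then exactly 2 of a non-word character (captured).
With the lazy modifier that quantifier settles for the fewest repetitions that let the rest of the pattern succeed (the atoms after it are unaffected and can still be greedy).
Walking the string: at [9:16] match 'h88a5#@', groups = ('h8', '8a5', '#@').
With 3 capturing groups, `findall` returns a 3-tuple per match.

[('h8', '8a5', '#@')]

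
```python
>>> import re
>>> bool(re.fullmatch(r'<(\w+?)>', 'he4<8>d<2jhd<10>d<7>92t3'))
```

`re.fullmatch` is like wrapping the pattern in `^…$` (in single-line mode).
Here the pattern can't cover the whole string, so the call returns None, and `bool(None)` is False.

False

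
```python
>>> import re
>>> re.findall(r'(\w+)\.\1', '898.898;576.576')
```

['898', '576']

After group 1 captures some text, `\1` only succeeds where that same text appears again.
`findall` collects group 1 from each match (2 total).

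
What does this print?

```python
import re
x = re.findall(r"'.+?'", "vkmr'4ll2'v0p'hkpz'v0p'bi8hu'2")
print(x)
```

["'4ll2'", "'hkpz'", "'bi8hu'"]

Lazy quantifiers expand one character at a time until the remainder of the pattern can match.
No capturing groups, so `findall` returns the 3 full match strings.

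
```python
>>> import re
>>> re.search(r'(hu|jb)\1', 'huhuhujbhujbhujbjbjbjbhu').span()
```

The backreference `\1` re-matches whatever the first group consumed, character for character.
`search` walks the string left to right and returns the first match it finds.
The match spans [0:4] → 'huhu'.
Captured: group 1 = 'hu'.

(0, 4)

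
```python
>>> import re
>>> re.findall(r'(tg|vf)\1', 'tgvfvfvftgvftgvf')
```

The backreference `\1` re-matches whatever the first group consumed, character for character.
Walking the string: at [2:6] match 'vfvf', group 1 = 'vf'.
One capturing group, so `findall` returns just the captured substring from the one match — 1 in all.

['vf']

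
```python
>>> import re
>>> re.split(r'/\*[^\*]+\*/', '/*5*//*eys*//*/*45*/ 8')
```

['', '', '/*', ' 8']

Each match becomes a cut point; 4 segments remain.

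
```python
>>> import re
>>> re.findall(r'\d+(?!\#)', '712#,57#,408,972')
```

['71', '5', '408', '972']

`(?!…)`/`(?<!…)` only lets a position through if the neighbouring text does NOT match; no characters are consumed.
Matches: at [0:2] → '71'; at [5:6] → '5'; at [9:12] → '408'; at [13:16] → '972'.
Since nothing is captured, `findall` lists the 4 matched substrings directly.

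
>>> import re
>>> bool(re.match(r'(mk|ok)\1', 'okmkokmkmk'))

`\1` has to match the exact text group 1 already captured.
`match` is anchored at position 0; if the pattern doesn't fit there, it returns None.
Here position 0 doesn't satisfy it, so the call returns None, and `bool(None)` is False.

False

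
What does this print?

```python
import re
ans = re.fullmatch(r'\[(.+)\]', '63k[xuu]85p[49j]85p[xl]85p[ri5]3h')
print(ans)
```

`re.fullmatch` is like wrapping the pattern in `^…$` (in single-line mode).
Here there's no way to consume every character, so the call returns None.

None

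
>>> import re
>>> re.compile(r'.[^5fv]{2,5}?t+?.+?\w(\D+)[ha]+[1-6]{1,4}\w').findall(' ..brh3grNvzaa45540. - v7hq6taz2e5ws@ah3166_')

The `?` after the quantifier makes it lazy — it takes as little as possible before letting the rest of the pattern try.
Because there's exactly one group, `findall` drops the full match and keeps group 1 from the one hit.

['ws@a']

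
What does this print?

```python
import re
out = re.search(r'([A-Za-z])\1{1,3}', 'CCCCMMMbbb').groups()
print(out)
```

('C',)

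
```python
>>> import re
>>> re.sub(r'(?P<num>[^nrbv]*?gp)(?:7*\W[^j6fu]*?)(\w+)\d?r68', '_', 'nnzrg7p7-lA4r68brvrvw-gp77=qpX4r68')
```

Pattern: zero or more of any character except [nrbv] (lazy), then the literal 'gp' (captured as 'num'); then zero or more of the literal '7', then a non-word character, then zero or more of any character except [j6fu] (lazy) (non-capturing group); then one or more of a word character (captured); then optionally a digit, then the literal 'r68'.
Matches: at [20:34] → 'w-gp77=qpX4r68'.
Every occurrence is swapped for '_'.

'nnzrg7p7-lA4r68brvrv_'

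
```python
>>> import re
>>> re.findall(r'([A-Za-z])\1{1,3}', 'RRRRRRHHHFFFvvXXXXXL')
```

`\1` is not a pattern — it's the concrete string captured by group 1, re-applied verbatim.
With a single group, `findall` returns only what that group captured — 6 items.

['R', 'R', 'H', 'F', 'v', 'X']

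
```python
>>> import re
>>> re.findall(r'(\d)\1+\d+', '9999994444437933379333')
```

The backreference `\1` re-matches whatever the first group consumed, character for character.
Walking the string: at [0:22] match '9999994444437933379333', group 1 = '9'.
`findall` collects group 1 from the one match (1 total).

['9']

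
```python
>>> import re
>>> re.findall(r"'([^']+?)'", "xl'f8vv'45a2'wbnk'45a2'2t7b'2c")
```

['f8vv', 'wbnk', '2t7b']

`findall` collects group 1 from each match (3 total).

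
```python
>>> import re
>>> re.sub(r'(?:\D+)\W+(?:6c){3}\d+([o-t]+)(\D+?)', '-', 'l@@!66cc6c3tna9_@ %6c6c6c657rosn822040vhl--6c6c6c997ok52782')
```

Every occurrence is swapped for '-'.

'l@@!66cc6c3tna9-822040-52782'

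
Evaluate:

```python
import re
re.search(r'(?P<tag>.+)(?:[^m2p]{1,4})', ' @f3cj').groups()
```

(' @f3c',)

The pattern matches one or more of any character (captured as 'tag'); then 1 to 4 of any character except [m2p] (non-capturing group).
`search` walks the string left to right and returns the first match it finds.
The match spans [0:6] → ' @f3cj'.
Captured: group 1 = ' @f3c'.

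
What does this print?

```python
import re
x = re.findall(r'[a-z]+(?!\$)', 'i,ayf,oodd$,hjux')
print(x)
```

The negative lookaround is zero-width — it rules out positions where the adjacent text would match, without consuming anything.
Walking the string: at [0:1] → 'i'; at [2:5] → 'ayf'; at [6:9] → 'ood'; at [12:16] → 'hjux'.
With no groups in the pattern, `findall` gives back each whole match — 4 here.

['i', 'ayf', 'ood', 'hjux']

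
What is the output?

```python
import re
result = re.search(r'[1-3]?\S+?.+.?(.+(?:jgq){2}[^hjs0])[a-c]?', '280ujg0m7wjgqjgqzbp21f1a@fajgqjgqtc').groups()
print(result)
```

('ajgqjgqt',)

Pattern: optionally a character in [1-3], then one or more of a non-whitespace character (lazy); then one or more of any character, then optionally any character; then one or more of any character, then the literal 'jgq' repeated 2 times, then any character except [hjs0] (captured); then optionally a character in [a-c].
`search` walks the string left to right and returns the first match it finds.
The match spans [0:35] → '280ujg0m7wjgqjgqzbp21f1a@fajgqjgqtc'.
Captured: group 1 = 'ajgqjgqt'.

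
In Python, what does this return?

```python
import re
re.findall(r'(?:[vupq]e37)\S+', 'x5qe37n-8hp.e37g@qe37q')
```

Pattern: one of [vupq], then the literal 'e37' (non-capturing group); then one or more of a non-whitespace character.
Scanning left to right: at [2:22] → 'qe37n-8hp.e37g@qe37q'.
No capturing groups, so `findall` returns the 1 full match string.

['qe37n-8hp.e37g@qe37q']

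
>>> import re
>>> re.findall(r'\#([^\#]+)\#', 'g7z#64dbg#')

['64dbg']

With a single group, `findall` returns only what that group captured — 1 item.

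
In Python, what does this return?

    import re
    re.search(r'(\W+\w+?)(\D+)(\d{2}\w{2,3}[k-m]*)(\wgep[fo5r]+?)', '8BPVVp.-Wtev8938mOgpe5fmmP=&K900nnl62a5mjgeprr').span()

(26, 45)

A `+?`/`*?`/`{m,n}?` starts at its minimum and grows only as far as needed for what follows to match.
The match spans [26:45] → '=&K900nnl62a5mjgepr'.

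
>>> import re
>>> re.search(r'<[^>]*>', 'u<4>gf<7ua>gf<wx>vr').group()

'<4>'

`re.search` scans for the first position where the pattern succeeds.
The match spans [1:4] → '<4>'.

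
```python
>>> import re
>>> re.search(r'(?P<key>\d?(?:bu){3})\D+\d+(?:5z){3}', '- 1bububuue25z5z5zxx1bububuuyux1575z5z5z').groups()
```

The match spans [2:18] → '1bububuue25z5z5z'.
Captured: group 1 = '1bububu'.

('1bububu',)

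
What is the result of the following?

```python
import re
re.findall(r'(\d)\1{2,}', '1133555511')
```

['5']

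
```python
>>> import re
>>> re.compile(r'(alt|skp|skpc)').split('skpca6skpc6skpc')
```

['', 'skp', 'ca6', 'skp', 'c6', 'skp', 'c']

Branches in `(...|...)` are attempted left-to-right; the first branch that allows the whole pattern to succeed is taken.
Matches to split on: at [0:3] → 'skp'; at [6:9] → 'skp'; at [11:14] → 'skp'.
Because the pattern has a capturing group, `split` also inserts each captured text between the pieces.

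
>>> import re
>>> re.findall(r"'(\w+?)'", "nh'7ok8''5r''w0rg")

With a single group, `findall` returns only what that group captured — 2 items.

['7ok8', '5r']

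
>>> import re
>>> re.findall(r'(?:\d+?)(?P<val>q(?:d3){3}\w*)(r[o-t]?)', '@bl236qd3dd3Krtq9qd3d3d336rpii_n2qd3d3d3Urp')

[('qd3d3d336rpii_n2qd3d3d3U', 'rp')]

This matches one or more of a digit (lazy) (non-capturing group); then a literal 'q', then the literal 'd3' repeated 3 times, then zero or more of a word character (captured as 'val'); then a literal 'r', then optionally a character in [o-t] (captured).
Multiple groups make `findall` return tuples — one 2-tuple for the one match.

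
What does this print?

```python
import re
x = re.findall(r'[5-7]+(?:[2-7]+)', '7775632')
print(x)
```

['7775632']

This matches one or more of a character in [5-7]; then one or more of a character in [2-7] (non-capturing group).
Scanning left to right: at [0:7] → '7775632'.
No capturing groups, so `findall` returns the 1 full match string.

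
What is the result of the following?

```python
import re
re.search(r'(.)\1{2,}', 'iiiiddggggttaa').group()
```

'iiii'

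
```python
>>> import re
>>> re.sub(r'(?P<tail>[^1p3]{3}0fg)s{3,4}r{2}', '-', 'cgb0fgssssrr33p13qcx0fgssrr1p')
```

This matches exactly 3 of any character except [1p3], then the literal '0fg' (captured as 'tail'); then 3 to 4 of a literal 's', then exactly 2 of the literal 'r'.
Matches: at [0:12] → 'cgb0fgssssrr'.
Each match is replaced by '-'.

'-33p13qcx0fgssrr1p'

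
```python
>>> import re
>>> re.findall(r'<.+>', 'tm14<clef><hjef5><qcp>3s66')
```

['<clef><hjef5><qcp>']

Scanning left to right: at [4:22] → '<clef><hjef5><qcp>'.
Since nothing is captured, `findall` lists the 1 matched substring directly.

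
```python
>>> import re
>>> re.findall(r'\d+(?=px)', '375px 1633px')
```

['375', '1633']

The positive lookaround only admits positions where the adjacent text matches; those characters stay outside the span.
Walking the string: at [0:3] → '375'; at [6:10] → '1633'.
Since nothing is captured, `findall` lists the 2 matched substrings directly.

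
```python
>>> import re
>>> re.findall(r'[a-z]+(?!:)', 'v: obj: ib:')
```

['ob', 'i']

`(?!…)`/`(?<!…)` only lets a position through if the neighbouring text does NOT match; no characters are consumed.
Matches: at [3:5] → 'ob'; at [8:9] → 'i'.
Since nothing is captured, `findall` lists the 2 matched substrings directly.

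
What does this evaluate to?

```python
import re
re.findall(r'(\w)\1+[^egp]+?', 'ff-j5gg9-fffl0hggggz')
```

`\1` has to match the exact text group 1 already captured.
Scanning left to right: at [0:3] match 'ff-', group 1 = 'f'; at [5:8] match 'gg9', group 1 = 'g'; at [9:13] match 'fffl', group 1 = 'f'; at [15:20] match 'ggggz', group 1 = 'g'.
`findall` collects group 1 from each match (4 total).

['f', 'g', 'f', 'g']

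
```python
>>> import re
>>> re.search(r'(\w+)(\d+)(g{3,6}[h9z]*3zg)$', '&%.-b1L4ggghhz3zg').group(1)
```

The match spans [4:17] → 'b1L4ggghhz3zg'.
Captured: group 1 = 'b1L', group 2 = '4', group 3 = 'ggghhz3zg'.

'b1L'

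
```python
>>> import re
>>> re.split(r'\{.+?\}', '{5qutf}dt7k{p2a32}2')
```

['', 'dt7k', '2']

A non-greedy quantifier consumes as few characters as it can — just enough that the remainder of the pattern still matches from where it stops; whatever follows it matches normally.
Each match becomes a cut point; 3 segments remain.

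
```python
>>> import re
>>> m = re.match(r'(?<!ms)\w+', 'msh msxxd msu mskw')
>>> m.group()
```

The negative lookahead/lookbehind blocks any match where the forbidden context is present.
`re.match` only tries the pattern at the start of the string.
The match spans [0:3] → 'msh'.

'msh'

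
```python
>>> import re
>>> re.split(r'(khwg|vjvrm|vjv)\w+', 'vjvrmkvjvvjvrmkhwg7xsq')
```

`|` is ordered: at each position the engine commits to the first alternative that works.
Because the pattern has a capturing group, `split` also inserts each captured text between the pieces.

['', 'vjvrm', '']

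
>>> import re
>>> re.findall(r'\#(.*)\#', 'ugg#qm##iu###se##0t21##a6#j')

With a single group, `findall` returns only what that group captured — 1 item.

['qm##iu###se##0t21##a6']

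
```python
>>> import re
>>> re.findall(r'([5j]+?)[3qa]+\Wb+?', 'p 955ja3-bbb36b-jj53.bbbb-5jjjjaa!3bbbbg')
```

['55j', 'jj5']

The pattern matches one or more of one of [5j] (lazy) (captured); then one or more of one of [3qa], then a non-word character; then one or more of a literal 'b' (lazy).
Walking the string: at [3:10] match '55ja3-b', group 1 = '55j'; at [16:22] match 'jj53.b', group 1 = 'jj5'.
`findall` collects group 1 from each match (2 total).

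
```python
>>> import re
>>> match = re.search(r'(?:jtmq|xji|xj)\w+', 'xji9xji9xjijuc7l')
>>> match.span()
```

`search` walks the string left to right and returns the first match it finds.
The match spans [0:16] → 'xji9xji9xjijuc7l'.

(0, 16)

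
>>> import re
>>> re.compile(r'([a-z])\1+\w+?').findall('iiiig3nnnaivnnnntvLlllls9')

['i', 'n', 'n', 'l']

The backreference `\1` re-matches whatever the first group consumed, character for character.
Matches: at [0:5] match 'iiiig', group 1 = 'i'; at [6:10] match 'nnna', group 1 = 'n'; at [12:17] match 'nnnnt', group 1 = 'n'; at [19:24] match 'lllls', group 1 = 'l'.
One capturing group, so `findall` returns just the captured substring from each match — 4 in all.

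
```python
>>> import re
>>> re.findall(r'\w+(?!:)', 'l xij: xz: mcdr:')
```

['l', 'xi', 'x', 'mcd']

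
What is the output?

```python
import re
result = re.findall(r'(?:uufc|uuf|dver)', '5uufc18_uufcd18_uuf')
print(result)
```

Alternation tries branches left to right and keeps the first one that lets the overall match succeed at that position.
With no groups in the pattern, `findall` gives back each whole match — 3 here.

['uufc', 'uufc', 'uuf']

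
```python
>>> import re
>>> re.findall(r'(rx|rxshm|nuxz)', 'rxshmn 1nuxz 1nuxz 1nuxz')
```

The regex engine tests alternatives in the order written; an earlier branch that matches wins even if a later one would match more.
With a single group, `findall` returns only what that group captured — 4 items.

['rx', 'nuxz', 'nuxz', 'nuxz']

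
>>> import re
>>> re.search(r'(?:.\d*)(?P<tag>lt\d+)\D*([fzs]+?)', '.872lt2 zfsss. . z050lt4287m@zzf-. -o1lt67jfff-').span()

(0, 18)

The pattern matches any character, then zero or more of a digit (non-capturing group); then the literal 'lt', then one or more of a digit (captured as 'tag'); then zero or more of a non-digit; then one or more of one of [fzs] (lazy) (captured).
`re.search` tries every starting position until one works.
The match spans [0:18] → '.872lt2 zfsss. . z'.
Captured: group 1 = 'lt2', group 2 = 'z'.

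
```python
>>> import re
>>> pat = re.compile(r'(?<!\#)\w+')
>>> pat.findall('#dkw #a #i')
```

`(?!…)`/`(?<!…)` only lets a position through if the neighbouring text does NOT match; no characters are consumed.
Matches: at [2:4] → 'kw'.
`findall` yields the raw match text (1 of them) because the pattern has no groups.

['kw']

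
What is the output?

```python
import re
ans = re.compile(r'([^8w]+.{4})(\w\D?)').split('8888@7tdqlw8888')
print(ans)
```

['8888', '@7tdqlw888', '8', '']

Pattern: one or more of any character except [8w], then exactly 4 of any character (captured); then a word character, then optionally a non-digit (captured).
Matches to split on: at [4:15] → '@7tdqlw8888'.
With a capturing group present, the delimiter's captured portion is kept in the result list.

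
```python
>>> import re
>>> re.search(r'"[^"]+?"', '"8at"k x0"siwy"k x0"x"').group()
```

'"8at"'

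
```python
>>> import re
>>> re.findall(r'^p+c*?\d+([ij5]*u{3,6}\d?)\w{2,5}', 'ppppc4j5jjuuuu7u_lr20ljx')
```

`findall` collects group 1 from the one match (1 total).

['j5jjuuuu7']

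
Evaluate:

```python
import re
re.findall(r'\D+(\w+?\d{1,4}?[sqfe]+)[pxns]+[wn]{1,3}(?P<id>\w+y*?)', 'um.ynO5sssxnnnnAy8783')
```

[('O5sss', 'Ay8783')]

The pattern matches one or more of a non-digit; then one or more of a word character (lazy), then 1 to 4 of a digit (lazy), then one or more of one of [sqfe] (captured); then one or more of one of [pxns], then 1 to 3 of one of [wn]; then one or more of a word character, then zero or more of a literal 'y' (lazy) (captured as 'id').
2 groups means the one result is a tuple of 2 captured strings — 1 here.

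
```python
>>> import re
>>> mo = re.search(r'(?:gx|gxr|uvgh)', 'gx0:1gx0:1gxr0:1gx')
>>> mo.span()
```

The match spans [0:2] → 'gx'.

(0, 2)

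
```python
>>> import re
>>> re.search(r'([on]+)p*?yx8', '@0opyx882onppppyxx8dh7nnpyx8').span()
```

(2, 7)

Pattern: one or more of one of [on] (captured); then zero or more of the literal 'p' (lazy), then the literal 'yx8'.
`re.search` scans for the first position where the pattern succeeds.
The match spans [2:7] → 'opyx8'.
Captured: group 1 = 'o'.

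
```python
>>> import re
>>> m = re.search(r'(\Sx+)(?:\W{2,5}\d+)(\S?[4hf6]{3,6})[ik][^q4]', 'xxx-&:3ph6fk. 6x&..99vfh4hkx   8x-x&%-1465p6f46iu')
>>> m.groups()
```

('xxx', 'ph6f')

The match spans [0:13] → 'xxx-&:3ph6fk.'.
Captured: group 1 = 'xxx', group 2 = 'ph6f'.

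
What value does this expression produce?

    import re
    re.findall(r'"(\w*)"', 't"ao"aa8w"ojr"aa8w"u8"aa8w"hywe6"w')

['ao', 'ojr', 'u8', 'hywe6']

With a single group, `findall` returns only what that group captured — 4 items.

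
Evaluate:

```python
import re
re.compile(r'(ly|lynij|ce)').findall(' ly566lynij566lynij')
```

['ly', 'ly', 'ly']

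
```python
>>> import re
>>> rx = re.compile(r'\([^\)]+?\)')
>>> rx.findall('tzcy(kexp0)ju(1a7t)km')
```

With no groups in the pattern, `findall` gives back each whole match — 2 here.

['(kexp0)', '(1a7t)']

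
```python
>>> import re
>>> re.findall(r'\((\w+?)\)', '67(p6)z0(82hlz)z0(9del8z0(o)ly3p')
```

['p6', '82hlz', 'o']

Matches: at [2:6] match '(p6)', group 1 = 'p6'; at [8:15] match '(82hlz)', group 1 = '82hlz'; at [25:28] match '(o)', group 1 = 'o'.
One capturing group, so `findall` returns just the captured substring from each match — 3 in all.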